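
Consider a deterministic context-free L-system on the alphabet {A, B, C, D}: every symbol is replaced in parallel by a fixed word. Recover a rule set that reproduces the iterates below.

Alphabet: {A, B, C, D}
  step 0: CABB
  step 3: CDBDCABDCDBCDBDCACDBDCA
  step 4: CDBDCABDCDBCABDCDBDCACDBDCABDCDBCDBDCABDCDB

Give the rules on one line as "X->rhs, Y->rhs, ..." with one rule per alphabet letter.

  step 3 ⇒ step 4: CDBDCABDCDBCDBDCACDBDCA ⇒ CD·BD·CA·BD·CD·B·CA·BD·CD·BD·CA·CD·BD·CA·BD·CD·B·CD·BD·CA·BD·CD·B
    A ↦ B
    B ↦ CA
    C ↦ CD
    D ↦ BD

A->B, B->CA, C->CD, D->BD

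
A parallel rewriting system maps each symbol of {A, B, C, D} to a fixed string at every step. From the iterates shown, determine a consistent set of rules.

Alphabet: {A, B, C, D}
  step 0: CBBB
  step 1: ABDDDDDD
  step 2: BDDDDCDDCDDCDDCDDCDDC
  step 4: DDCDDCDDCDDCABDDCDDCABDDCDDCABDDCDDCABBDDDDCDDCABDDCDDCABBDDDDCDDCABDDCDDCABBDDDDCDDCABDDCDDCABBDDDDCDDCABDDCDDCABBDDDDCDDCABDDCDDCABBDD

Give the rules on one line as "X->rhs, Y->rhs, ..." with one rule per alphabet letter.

A->B, B->DD, C->AB, D->DDC

  step 1 ⇒ step 2: ABDDDDDD ⇒ B·DD·DDC·DDC·DDC·DDC·DDC·DDC
    A ↦ B
    B ↦ DD
    D ↦ DDC
  step 0 ⇒ step 1: CBBB ⇒ AB·DD·DD·DD
    C ↦ AB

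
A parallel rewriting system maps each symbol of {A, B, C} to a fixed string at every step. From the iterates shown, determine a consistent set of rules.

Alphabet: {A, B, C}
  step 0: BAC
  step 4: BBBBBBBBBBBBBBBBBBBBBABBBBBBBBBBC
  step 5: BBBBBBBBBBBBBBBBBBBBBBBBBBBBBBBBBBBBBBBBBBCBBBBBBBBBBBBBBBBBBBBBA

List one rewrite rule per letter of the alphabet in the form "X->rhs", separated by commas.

A->C, B->BB, C->BA

  step 4 ⇒ step 5: BBBBBBBBBBBBBBBBBBBBBABBBBBBBBBBC ⇒ BB·BB·BB·BB·BB·BB·BB·BB·BB·BB·BB·BB·BB·BB·BB·BB·BB·BB·BB·BB·BB·C·BB·BB·BB·BB·BB·BB·BB·BB·BB·BB·BA
    A ↦ C
    B ↦ BB
    C ↦ BA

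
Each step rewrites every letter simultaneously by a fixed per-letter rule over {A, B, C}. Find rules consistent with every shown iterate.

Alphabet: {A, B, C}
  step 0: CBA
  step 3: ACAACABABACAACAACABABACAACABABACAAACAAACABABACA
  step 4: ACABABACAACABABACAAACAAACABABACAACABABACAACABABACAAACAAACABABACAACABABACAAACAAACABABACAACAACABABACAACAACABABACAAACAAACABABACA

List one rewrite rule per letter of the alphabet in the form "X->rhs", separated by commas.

  step 3 ⇒ step 4: ACAACABABACAACAACABABACAACABABACAAACAAACABABACA ⇒ ACA·BAB·ACA·ACA·BAB·ACA·A·ACA·A·ACA·BAB·ACA·ACA·BAB·ACA·ACA·BAB·ACA·A·ACA·A·ACA·BAB·ACA·ACA·BAB·ACA·A·ACA·A·ACA·BAB·ACA·ACA·ACA·BAB·ACA·ACA·ACA·BAB·ACA·A·ACA·A·ACA·BAB·ACA
    A ↦ ACA
    B ↦ A
    C ↦ BAB

A->ACA, B->A, C->BAB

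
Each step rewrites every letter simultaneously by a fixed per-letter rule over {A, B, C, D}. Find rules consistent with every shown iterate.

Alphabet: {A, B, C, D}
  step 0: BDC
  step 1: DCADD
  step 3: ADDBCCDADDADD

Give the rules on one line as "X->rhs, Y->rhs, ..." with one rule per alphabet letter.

A->B, B->D, C->ADD, D->C

  step 0 ⇒ step 1: BDC ⇒ D·C·ADD
    B ↦ D
    C ↦ ADD
    D ↦ C
    A ↦ B  (constrained at step 1)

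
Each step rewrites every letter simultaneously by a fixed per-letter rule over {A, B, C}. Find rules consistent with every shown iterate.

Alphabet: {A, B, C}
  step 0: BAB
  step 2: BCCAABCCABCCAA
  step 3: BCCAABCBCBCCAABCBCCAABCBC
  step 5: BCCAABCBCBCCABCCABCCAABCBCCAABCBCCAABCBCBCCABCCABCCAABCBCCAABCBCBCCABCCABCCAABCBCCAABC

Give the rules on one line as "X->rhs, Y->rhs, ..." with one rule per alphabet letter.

A->BC, B->BCC, C->A

  step 2 ⇒ step 3: BCCAABCCABCCAA ⇒ BCC·A·A·BC·BC·BCC·A·A·BC·BCC·A·A·BC·BC
    A ↦ BC
    B ↦ BCC
    C ↦ A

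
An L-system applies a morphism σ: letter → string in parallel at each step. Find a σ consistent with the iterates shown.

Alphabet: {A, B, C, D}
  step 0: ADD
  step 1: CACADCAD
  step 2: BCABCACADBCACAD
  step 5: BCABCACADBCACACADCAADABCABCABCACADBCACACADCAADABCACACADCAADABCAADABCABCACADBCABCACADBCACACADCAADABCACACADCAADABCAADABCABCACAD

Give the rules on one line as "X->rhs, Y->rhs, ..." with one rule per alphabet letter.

A->CA, B->ADA, C->B, D->CAD

  step 1 ⇒ step 2: CACADCAD ⇒ B·CA·B·CA·CAD·B·CA·CAD
    A ↦ CA
    C ↦ B
    D ↦ CAD
    B ↦ ADA  (constrained at step 2)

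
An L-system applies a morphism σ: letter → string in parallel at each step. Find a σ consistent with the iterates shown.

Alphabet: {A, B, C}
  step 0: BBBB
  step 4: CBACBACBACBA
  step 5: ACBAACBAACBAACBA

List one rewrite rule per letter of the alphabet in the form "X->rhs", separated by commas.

  step 4 ⇒ step 5: CBACBACBACBA ⇒ A·C·BA·A·C·BA·A·C·BA·A·C·BA
    A ↦ BA
    B ↦ C
    C ↦ A

A->BA, B->C, C->A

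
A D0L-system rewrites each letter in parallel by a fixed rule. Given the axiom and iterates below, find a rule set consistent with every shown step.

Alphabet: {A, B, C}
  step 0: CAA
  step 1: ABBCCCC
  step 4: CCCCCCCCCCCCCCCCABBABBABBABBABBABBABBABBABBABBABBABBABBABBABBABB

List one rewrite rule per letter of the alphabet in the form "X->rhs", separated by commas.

  step 0 ⇒ step 1: CAA ⇒ ABB·CC·CC
    A ↦ CC
    C ↦ ABB
    B ↦ C  (constrained at step 1)

A->CC, B->C, C->ABB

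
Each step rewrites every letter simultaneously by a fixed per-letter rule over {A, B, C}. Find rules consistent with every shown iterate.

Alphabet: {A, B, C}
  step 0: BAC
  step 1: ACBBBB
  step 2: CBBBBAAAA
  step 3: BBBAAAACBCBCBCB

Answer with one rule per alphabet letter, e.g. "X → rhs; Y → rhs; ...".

A->CB, B->A, C->BBB

  step 2 ⇒ step 3: CBBBBAAAA ⇒ BBB·A·A·A·A·CB·CB·CB·CB
    A ↦ CB
    B ↦ A
    C ↦ BBB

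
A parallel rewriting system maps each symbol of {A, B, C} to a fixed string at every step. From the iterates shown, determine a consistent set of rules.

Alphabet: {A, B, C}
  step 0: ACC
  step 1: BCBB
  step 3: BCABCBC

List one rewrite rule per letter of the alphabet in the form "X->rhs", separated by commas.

A->BC, B->A, C->B

  step 0 ⇒ step 1: ACC ⇒ BC·B·B
    A ↦ BC
    C ↦ B
    B ↦ A  (constrained at step 1)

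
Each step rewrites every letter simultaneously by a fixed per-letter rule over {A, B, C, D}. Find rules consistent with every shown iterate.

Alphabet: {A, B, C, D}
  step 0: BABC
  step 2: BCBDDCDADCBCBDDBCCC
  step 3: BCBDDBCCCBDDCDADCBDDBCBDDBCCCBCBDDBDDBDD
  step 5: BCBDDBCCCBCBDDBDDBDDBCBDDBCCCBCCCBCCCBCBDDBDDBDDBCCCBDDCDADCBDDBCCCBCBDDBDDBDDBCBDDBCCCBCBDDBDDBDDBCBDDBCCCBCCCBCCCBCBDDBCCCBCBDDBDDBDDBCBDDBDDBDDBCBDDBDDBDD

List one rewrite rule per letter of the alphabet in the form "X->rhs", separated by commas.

  step 2 ⇒ step 3: BCBDDCDADCBCBDDBCCC ⇒ BC·BDD·BC·C·C·BDD·C·DAD·C·BDD·BC·BDD·BC·C·C·BC·BDD·BDD·BDD
    A ↦ DAD
    B ↦ BC
    C ↦ BDD
    D ↦ C

A->DAD, B->BC, C->BDD, D->C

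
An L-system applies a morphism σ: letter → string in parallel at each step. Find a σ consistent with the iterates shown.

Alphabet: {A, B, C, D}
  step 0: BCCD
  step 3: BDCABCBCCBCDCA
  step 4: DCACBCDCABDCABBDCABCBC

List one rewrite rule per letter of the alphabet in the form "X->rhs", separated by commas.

  step 3 ⇒ step 4: BDCABCBCCBCDCA ⇒ DCA·C·B·C·DCA·B·DCA·B·B·DCA·B·C·B·C
    A ↦ C
    B ↦ DCA
    C ↦ B
    D ↦ C

A->C, B->DCA, C->B, D->C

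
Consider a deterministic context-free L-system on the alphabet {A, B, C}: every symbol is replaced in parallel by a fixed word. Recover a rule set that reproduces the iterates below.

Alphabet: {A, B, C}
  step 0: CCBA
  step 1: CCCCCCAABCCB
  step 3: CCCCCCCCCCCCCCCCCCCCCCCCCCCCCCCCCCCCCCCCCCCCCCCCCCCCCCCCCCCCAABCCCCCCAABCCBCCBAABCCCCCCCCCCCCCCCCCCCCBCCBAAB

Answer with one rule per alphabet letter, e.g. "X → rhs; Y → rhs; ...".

  step 0 ⇒ step 1: CCBA ⇒ CCC·CCC·AAB·CCB
    A ↦ CCB
    B ↦ AAB
    C ↦ CCC

A->CCB, B->AAB, C->CCC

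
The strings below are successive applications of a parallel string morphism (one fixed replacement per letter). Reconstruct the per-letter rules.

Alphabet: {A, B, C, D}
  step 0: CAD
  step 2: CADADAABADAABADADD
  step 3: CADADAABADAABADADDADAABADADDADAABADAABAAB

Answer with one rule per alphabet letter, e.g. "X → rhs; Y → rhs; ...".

A->AD, B->D, C->CAD, D->AAB

  step 2 ⇒ step 3: CADADAABADAABADADD ⇒ CAD·AD·AAB·AD·AAB·AD·AD·D·AD·AAB·AD·AD·D·AD·AAB·AD·AAB·AAB
    A ↦ AD
    B ↦ D
    C ↦ CAD
    D ↦ AAB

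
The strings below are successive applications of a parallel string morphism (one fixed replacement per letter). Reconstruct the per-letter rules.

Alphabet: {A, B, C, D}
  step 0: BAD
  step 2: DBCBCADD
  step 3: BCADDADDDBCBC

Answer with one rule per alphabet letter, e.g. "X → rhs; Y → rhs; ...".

A->D, B->AD, C->D, D->BC

  step 2 ⇒ step 3: DBCBCADD ⇒ BC·AD·D·AD·D·D·BC·BC
    A ↦ D
    B ↦ AD
    C ↦ D
    D ↦ BC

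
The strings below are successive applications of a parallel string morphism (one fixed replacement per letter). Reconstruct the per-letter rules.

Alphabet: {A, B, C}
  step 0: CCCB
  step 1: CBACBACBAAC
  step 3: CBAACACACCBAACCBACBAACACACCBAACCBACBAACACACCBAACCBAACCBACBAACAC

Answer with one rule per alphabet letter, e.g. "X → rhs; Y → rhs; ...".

A->AC, B->AC, C->CBA

  step 0 ⇒ step 1: CCCB ⇒ CBA·CBA·CBA·AC
    B ↦ AC
    C ↦ CBA
    A ↦ AC  (constrained at step 1)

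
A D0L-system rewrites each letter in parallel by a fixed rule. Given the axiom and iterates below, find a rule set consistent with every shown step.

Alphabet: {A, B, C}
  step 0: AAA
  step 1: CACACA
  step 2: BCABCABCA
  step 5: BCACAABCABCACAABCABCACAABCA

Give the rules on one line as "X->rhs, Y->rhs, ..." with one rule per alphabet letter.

A->CA, B->A, C->B

  step 1 ⇒ step 2: CACACA ⇒ B·CA·B·CA·B·CA
    A ↦ CA
    C ↦ B
    B ↦ A  (constrained at step 2)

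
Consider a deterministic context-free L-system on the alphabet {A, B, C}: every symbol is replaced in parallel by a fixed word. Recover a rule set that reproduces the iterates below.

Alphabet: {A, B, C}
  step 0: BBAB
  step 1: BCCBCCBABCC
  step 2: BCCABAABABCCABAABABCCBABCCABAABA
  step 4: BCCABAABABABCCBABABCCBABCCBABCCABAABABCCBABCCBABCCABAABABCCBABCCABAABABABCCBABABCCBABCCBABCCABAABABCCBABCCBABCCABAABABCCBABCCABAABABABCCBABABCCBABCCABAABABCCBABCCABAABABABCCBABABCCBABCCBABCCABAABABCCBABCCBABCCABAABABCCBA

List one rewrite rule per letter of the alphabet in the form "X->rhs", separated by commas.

A->BA, B->BCC, C->ABA

  step 1 ⇒ step 2: BCCBCCBABCC ⇒ BCC·ABA·ABA·BCC·ABA·ABA·BCC·BA·BCC·ABA·ABA
    A ↦ BA
    B ↦ BCC
    C ↦ ABA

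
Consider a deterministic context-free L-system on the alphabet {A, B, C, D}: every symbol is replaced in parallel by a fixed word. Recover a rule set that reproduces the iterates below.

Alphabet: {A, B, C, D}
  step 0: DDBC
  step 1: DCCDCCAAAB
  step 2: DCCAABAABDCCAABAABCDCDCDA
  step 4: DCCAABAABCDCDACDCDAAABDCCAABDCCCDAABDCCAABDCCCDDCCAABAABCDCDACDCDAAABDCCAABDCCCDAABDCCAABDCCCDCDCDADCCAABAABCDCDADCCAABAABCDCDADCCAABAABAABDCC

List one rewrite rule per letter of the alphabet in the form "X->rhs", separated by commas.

  step 1 ⇒ step 2: DCCDCCAAAB ⇒ DCC·AAB·AAB·DCC·AAB·AAB·CD·CD·CD·A
    A ↦ CD
    B ↦ A
    C ↦ AAB
    D ↦ DCC

A->CD, B->A, C->AAB, D->DCC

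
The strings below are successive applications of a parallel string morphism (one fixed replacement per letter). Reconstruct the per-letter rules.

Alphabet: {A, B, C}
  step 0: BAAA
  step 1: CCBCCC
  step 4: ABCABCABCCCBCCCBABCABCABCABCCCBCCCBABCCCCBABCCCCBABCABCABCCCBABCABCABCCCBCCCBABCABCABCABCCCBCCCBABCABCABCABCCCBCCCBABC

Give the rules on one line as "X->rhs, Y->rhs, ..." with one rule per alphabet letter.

  step 0 ⇒ step 1: BAAA ⇒ CCB·C·C·C
    A ↦ C
    B ↦ CCB
    C ↦ ABC  (constrained at step 1)

A->C, B->CCB, C->ABC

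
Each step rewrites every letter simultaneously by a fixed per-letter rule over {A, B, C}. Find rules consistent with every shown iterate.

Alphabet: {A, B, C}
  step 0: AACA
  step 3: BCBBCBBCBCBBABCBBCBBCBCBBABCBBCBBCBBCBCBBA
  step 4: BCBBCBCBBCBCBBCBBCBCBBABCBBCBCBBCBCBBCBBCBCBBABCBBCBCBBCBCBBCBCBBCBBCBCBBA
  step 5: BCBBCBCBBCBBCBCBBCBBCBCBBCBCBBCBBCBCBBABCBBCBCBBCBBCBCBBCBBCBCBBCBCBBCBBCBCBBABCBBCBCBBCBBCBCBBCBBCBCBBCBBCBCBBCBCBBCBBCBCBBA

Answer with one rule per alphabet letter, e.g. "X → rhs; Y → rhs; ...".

  step 4 ⇒ step 5: BCBBCBCBBCBCBBCBBCBCBBABCBBCBCBBCBCBBCBBCBCBBABCBBCBCBBCBCBBCBCBBCBBCBCBBA ⇒ BC·B·BC·BC·B·BC·B·BC·BC·B·BC·B·BC·BC·B·BC·BC·B·BC·B·BC·BC·BBA·BC·B·BC·BC·B·BC·B·BC·BC·B·BC·B·BC·BC·B·BC·BC·B·BC·B·BC·BC·BBA·BC·B·BC·BC·B·BC·B·BC·BC·B·BC·B·BC·BC·B·BC·B·BC·BC·B·BC·BC·B·BC·B·BC·BC·BBA
    A ↦ BBA
    B ↦ BC
    C ↦ B

A->BBA, B->BC, C->B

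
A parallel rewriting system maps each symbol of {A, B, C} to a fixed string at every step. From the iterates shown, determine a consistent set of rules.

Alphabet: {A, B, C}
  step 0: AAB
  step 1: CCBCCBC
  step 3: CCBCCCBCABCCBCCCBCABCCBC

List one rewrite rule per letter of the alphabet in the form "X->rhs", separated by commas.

A->CCB, B->C, C->AB

  step 0 ⇒ step 1: AAB ⇒ CCB·CCB·C
    A ↦ CCB
    B ↦ C
    C ↦ AB  (constrained at step 1)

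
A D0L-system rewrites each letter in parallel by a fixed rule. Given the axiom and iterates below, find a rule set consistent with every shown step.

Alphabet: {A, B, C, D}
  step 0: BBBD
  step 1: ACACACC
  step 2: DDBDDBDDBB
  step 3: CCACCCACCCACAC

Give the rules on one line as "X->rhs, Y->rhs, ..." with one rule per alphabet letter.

  step 2 ⇒ step 3: DDBDDBDDBB ⇒ C·C·AC·C·C·AC·C·C·AC·AC
    B ↦ AC
    D ↦ C
  step 1 ⇒ step 2: ACACACC ⇒ DD·B·DD·B·DD·B·B
    A ↦ DD
  step 1 ⇒ step 2: ACACACC ⇒ DD·B·DD·B·DD·B·B
    C ↦ B

A->DD, B->AC, C->B, D->C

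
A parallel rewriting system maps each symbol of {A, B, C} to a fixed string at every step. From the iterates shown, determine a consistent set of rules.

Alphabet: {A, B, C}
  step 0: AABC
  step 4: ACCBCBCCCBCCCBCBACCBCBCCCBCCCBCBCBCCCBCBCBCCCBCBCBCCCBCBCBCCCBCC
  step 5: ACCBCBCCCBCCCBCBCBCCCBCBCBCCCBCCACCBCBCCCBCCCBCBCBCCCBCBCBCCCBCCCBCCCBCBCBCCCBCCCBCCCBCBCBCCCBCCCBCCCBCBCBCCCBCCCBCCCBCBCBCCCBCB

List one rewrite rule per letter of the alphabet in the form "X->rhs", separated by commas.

  step 4 ⇒ step 5: ACCBCBCCCBCCCBCBACCBCBCCCBCCCBCBCBCCCBCBCBCCCBCBCBCCCBCBCBCCCBCC ⇒ AC·CB·CB·CC·CB·CC·CB·CB·CB·CC·CB·CB·CB·CC·CB·CC·AC·CB·CB·CC·CB·CC·CB·CB·CB·CC·CB·CB·CB·CC·CB·CC·CB·CC·CB·CB·CB·CC·CB·CC·CB·CC·CB·CB·CB·CC·CB·CC·CB·CC·CB·CB·CB·CC·CB·CC·CB·CC·CB·CB·CB·CC·CB·CB
    A ↦ AC
    B ↦ CC
    C ↦ CB

A->AC, B->CC, C->CB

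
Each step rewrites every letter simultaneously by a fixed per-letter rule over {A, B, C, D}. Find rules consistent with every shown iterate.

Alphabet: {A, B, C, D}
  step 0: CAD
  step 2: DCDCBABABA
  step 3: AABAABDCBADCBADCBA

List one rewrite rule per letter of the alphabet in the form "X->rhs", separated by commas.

  step 2 ⇒ step 3: DCDCBABABA ⇒ AA·B·AA·B·DC·BA·DC·BA·DC·BA
    A ↦ BA
    B ↦ DC
    C ↦ B
    D ↦ AA

A->BA, B->DC, C->B, D->AA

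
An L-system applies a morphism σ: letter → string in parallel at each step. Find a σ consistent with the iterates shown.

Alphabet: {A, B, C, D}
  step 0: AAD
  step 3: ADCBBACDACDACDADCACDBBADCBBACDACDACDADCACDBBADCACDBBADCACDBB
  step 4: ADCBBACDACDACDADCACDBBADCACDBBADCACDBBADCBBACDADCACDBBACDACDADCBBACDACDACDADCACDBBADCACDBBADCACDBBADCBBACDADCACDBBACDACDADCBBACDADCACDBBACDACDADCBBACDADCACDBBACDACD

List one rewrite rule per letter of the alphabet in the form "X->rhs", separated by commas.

A->ADC, B->ACD, C->ACD, D->BB

  step 3 ⇒ step 4: ADCBBACDACDACDADCACDBBADCBBACDACDACDADCACDBBADCACDBBADCACDBB ⇒ ADC·BB·ACD·ACD·ACD·ADC·ACD·BB·ADC·ACD·BB·ADC·ACD·BB·ADC·BB·ACD·ADC·ACD·BB·ACD·ACD·ADC·BB·ACD·ACD·ACD·ADC·ACD·BB·ADC·ACD·BB·ADC·ACD·BB·ADC·BB·ACD·ADC·ACD·BB·ACD·ACD·ADC·BB·ACD·ADC·ACD·BB·ACD·ACD·ADC·BB·ACD·ADC·ACD·BB·ACD·ACD
    A ↦ ADC
    B ↦ ACD
    C ↦ ACD
    D ↦ BB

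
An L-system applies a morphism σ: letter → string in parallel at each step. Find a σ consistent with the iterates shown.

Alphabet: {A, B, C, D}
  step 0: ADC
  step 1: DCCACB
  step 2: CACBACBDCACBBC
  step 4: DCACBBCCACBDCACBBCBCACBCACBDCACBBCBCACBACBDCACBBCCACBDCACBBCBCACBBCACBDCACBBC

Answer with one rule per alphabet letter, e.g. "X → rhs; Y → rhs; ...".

  step 1 ⇒ step 2: DCCACB ⇒ C·ACB·ACB·DC·ACB·BC
    A ↦ DC
    B ↦ BC
    C ↦ ACB
    D ↦ C

A->DC, B->BC, C->ACB, D->C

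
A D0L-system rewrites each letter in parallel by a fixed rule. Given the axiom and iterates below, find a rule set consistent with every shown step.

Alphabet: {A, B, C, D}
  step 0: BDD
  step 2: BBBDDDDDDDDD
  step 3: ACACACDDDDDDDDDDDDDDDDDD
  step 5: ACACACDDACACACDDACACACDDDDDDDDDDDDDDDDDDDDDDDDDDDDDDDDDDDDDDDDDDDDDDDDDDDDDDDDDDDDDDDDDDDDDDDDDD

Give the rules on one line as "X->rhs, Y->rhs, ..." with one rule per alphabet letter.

  step 2 ⇒ step 3: BBBDDDDDDDDD ⇒ AC·AC·AC·DD·DD·DD·DD·DD·DD·DD·DD·DD
    B ↦ AC
    D ↦ DD
    A ↦ BB  (constrained at step 3)
    C ↦ BD  (constrained at step 3)

A->BB, B->AC, C->BD, D->DD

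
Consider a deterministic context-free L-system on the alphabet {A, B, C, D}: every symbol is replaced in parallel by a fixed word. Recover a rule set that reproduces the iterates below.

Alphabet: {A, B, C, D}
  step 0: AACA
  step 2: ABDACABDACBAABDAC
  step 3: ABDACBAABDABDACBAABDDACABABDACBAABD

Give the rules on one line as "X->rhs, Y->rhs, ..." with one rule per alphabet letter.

  step 2 ⇒ step 3: ABDACABDACBAABDAC ⇒ AB·DAC·BA·AB·D·AB·DAC·BA·AB·D·DAC·AB·AB·DAC·BA·AB·D
    A ↦ AB
    B ↦ DAC
    C ↦ D
    D ↦ BA

A->AB, B->DAC, C->D, D->BA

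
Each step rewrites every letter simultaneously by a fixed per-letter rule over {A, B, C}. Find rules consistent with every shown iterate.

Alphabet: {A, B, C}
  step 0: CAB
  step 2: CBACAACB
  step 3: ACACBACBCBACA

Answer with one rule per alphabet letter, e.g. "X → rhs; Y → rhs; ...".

  step 2 ⇒ step 3: CBACAACB ⇒ A·CA·CB·A·CB·CB·A·CA
    A ↦ CB
    B ↦ CA
    C ↦ A

A->CB, B->CA, C->A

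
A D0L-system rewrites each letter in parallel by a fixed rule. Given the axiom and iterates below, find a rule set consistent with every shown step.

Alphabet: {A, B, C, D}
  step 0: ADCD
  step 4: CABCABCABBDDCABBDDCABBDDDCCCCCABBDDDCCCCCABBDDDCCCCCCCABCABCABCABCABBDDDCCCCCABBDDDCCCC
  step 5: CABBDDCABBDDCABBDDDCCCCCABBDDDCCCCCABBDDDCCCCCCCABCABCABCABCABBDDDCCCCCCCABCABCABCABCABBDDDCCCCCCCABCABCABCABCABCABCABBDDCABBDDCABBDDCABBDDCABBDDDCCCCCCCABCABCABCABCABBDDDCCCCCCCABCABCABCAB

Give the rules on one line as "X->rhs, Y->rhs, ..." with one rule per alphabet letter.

  step 4 ⇒ step 5: CABCABCABBDDCABBDDCABBDDDCCCCCABBDDDCCCCCABBDDDCCCCCCCABCABCABCABCABBDDDCCCCCABBDDDCCCC ⇒ CAB·BD·D·CAB·BD·D·CAB·BD·D·D·CC·CC·CAB·BD·D·D·CC·CC·CAB·BD·D·D·CC·CC·CC·CAB·CAB·CAB·CAB·CAB·BD·D·D·CC·CC·CC·CAB·CAB·CAB·CAB·CAB·BD·D·D·CC·CC·CC·CAB·CAB·CAB·CAB·CAB·CAB·CAB·BD·D·CAB·BD·D·CAB·BD·D·CAB·BD·D·CAB·BD·D·D·CC·CC·CC·CAB·CAB·CAB·CAB·CAB·BD·D·D·CC·CC·CC·CAB·CAB·CAB·CAB
    A ↦ BD
    B ↦ D
    C ↦ CAB
    D ↦ CC

A->BD, B->D, C->CAB, D->CC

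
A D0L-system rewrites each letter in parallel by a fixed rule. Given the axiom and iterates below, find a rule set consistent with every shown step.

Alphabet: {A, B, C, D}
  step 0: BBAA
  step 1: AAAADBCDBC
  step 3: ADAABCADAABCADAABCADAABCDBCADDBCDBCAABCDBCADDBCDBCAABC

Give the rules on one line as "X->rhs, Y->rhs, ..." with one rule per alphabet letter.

A->DBC, B->AA, C->BC, D->AD

  step 0 ⇒ step 1: BBAA ⇒ AA·AA·DBC·DBC
    A ↦ DBC
    B ↦ AA
    C ↦ BC  (constrained at step 1)
    D ↦ AD  (constrained at step 1)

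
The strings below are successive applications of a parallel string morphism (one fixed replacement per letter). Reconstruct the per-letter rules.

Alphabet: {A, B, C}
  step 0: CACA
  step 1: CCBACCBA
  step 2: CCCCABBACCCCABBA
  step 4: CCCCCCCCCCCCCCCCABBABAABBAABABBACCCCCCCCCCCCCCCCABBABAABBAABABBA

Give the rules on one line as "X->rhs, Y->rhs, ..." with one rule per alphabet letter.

A->BA, B->AB, C->CC

  step 1 ⇒ step 2: CCBACCBA ⇒ CC·CC·AB·BA·CC·CC·AB·BA
    A ↦ BA
    B ↦ AB
    C ↦ CC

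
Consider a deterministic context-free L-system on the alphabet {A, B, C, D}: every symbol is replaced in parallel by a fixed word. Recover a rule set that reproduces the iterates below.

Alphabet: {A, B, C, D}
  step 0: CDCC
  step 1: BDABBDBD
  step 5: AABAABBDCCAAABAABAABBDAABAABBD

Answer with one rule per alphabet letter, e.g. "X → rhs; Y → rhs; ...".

  step 0 ⇒ step 1: CDCC ⇒ BD·AB·BD·BD
    C ↦ BD
    D ↦ AB
    A ↦ C  (constrained at step 1)
    B ↦ A  (constrained at step 1)

A->C, B->A, C->BD, D->AB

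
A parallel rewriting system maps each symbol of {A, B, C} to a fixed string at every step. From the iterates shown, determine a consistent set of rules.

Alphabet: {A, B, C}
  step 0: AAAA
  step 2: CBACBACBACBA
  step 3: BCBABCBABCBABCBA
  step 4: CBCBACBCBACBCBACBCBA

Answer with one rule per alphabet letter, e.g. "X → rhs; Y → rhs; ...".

A->BA, B->C, C->B

  step 3 ⇒ step 4: BCBABCBABCBABCBA ⇒ C·B·C·BA·C·B·C·BA·C·B·C·BA·C·B·C·BA
    A ↦ BA
    B ↦ C
    C ↦ B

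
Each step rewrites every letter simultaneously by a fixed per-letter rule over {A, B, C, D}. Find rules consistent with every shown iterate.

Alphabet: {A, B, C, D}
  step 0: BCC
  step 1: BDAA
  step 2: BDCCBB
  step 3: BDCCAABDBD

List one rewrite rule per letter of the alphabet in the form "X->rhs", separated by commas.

  step 2 ⇒ step 3: BDCCBB ⇒ BD·CC·A·A·BD·BD
    B ↦ BD
    C ↦ A
    D ↦ CC
  step 1 ⇒ step 2: BDAA ⇒ BD·CC·B·B
    A ↦ B

A->B, B->BD, C->A, D->CC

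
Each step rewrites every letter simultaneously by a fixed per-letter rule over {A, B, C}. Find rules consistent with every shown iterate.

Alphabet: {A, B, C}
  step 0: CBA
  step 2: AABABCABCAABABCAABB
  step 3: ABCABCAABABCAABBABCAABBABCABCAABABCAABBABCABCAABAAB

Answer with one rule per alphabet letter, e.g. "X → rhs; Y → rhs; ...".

  step 2 ⇒ step 3: AABABCABCAABABCAABB ⇒ ABC·ABC·AAB·ABC·AAB·B·ABC·AAB·B·ABC·ABC·AAB·ABC·AAB·B·ABC·ABC·AAB·AAB
    A ↦ ABC
    B ↦ AAB
    C ↦ B

A->ABC, B->AAB, C->B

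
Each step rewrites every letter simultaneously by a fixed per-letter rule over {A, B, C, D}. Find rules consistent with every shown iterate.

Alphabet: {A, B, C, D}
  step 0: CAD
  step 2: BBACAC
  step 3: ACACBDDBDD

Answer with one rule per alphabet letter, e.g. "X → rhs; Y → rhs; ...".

A->B, B->AC, C->DD, D->B

  step 2 ⇒ step 3: BBACAC ⇒ AC·AC·B·DD·B·DD
    A ↦ B
    B ↦ AC
    C ↦ DD
    D ↦ B  (constrained at step 0)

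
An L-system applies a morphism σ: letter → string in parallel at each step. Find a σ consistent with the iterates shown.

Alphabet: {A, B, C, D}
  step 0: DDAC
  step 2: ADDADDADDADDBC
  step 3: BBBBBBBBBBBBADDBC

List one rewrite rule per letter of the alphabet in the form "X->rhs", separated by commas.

  step 2 ⇒ step 3: ADDADDADDADDBC ⇒ B·B·B·B·B·B·B·B·B·B·B·B·ADD·BC
    A ↦ B
    B ↦ ADD
    C ↦ BC
    D ↦ B

A->B, B->ADD, C->BC, D->B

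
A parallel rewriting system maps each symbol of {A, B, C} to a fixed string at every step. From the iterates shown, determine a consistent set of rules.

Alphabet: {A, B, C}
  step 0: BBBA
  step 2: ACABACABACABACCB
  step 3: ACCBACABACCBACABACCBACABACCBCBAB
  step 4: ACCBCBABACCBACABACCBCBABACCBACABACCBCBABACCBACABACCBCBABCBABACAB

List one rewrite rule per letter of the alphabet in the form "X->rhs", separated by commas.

A->AC, B->AB, C->CB

  step 3 ⇒ step 4: ACCBACABACCBACABACCBACABACCBCBAB ⇒ AC·CB·CB·AB·AC·CB·AC·AB·AC·CB·CB·AB·AC·CB·AC·AB·AC·CB·CB·AB·AC·CB·AC·AB·AC·CB·CB·AB·CB·AB·AC·AB
    A ↦ AC
    B ↦ AB
    C ↦ CB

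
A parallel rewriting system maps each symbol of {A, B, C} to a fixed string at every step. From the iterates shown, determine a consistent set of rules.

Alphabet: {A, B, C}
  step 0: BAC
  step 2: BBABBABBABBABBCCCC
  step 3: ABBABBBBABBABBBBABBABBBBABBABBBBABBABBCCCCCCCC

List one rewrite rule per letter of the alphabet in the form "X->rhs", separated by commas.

  step 2 ⇒ step 3: BBABBABBABBABBCCCC ⇒ ABB·ABB·BB·ABB·ABB·BB·ABB·ABB·BB·ABB·ABB·BB·ABB·ABB·CC·CC·CC·CC
    A ↦ BB
    B ↦ ABB
    C ↦ CC

A->BB, B->ABB, C->CC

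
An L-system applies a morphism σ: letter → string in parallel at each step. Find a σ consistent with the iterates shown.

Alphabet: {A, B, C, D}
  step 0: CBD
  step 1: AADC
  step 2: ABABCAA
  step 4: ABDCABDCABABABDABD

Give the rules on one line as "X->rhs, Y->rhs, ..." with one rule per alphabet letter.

  step 1 ⇒ step 2: AADC ⇒ AB·AB·C·AA
    A ↦ AB
    C ↦ AA
    D ↦ C
  step 0 ⇒ step 1: CBD ⇒ AA·D·C
    B ↦ D

A->AB, B->D, C->AA, D->C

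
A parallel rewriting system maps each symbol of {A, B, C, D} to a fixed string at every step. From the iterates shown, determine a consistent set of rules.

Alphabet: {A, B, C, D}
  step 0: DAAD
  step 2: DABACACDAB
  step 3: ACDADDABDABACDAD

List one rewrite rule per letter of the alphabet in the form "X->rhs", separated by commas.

  step 2 ⇒ step 3: DABACACDAB ⇒ AC·D·AD·D·AB·D·AB·AC·D·AD
    A ↦ D
    B ↦ AD
    C ↦ AB
    D ↦ AC

A->D, B->AD, C->AB, D->AC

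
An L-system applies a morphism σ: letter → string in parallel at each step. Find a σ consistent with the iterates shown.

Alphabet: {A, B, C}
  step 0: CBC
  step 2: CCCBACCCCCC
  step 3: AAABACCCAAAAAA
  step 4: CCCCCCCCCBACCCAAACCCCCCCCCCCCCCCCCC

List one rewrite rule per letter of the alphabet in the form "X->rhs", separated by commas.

A->CCC, B->BA, C->A

  step 3 ⇒ step 4: AAABACCCAAAAAA ⇒ CCC·CCC·CCC·BA·CCC·A·A·A·CCC·CCC·CCC·CCC·CCC·CCC
    A ↦ CCC
    B ↦ BA
    C ↦ A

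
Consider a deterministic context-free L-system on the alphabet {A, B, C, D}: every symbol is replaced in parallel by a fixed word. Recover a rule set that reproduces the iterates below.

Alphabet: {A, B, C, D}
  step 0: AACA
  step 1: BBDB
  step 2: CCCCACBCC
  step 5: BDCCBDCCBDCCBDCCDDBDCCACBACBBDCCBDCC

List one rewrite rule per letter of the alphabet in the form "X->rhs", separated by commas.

A->B, B->CC, C->D, D->ACB

  step 1 ⇒ step 2: BBDB ⇒ CC·CC·ACB·CC
    B ↦ CC
    D ↦ ACB
  step 0 ⇒ step 1: AACA ⇒ B·B·D·B
    A ↦ B
  step 0 ⇒ step 1: AACA ⇒ B·B·D·B
    C ↦ D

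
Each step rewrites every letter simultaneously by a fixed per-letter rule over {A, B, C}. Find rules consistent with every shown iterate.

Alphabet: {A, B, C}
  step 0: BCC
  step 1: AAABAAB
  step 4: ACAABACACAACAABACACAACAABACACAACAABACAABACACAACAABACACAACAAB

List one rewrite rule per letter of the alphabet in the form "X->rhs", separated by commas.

A->AC, B->A, C->AAB

  step 0 ⇒ step 1: BCC ⇒ A·AAB·AAB
    B ↦ A
    C ↦ AAB
    A ↦ AC  (constrained at step 1)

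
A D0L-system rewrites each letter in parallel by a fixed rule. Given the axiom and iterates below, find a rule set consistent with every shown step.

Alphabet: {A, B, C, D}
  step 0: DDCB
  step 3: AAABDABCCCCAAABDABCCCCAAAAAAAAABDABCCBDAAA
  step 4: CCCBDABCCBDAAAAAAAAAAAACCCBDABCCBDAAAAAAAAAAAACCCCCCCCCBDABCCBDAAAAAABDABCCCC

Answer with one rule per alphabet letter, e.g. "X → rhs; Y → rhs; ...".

  step 3 ⇒ step 4: AAABDABCCCCAAABDABCCCCAAAAAAAAABDABCCBDAAA ⇒ C·C·C·BD·ABC·C·BD·AAA·AAA·AAA·AAA·C·C·C·BD·ABC·C·BD·AAA·AAA·AAA·AAA·C·C·C·C·C·C·C·C·C·BD·ABC·C·BD·AAA·AAA·BD·ABC·C·C·C
    A ↦ C
    B ↦ BD
    C ↦ AAA
    D ↦ ABC

A->C, B->BD, C->AAA, D->ABC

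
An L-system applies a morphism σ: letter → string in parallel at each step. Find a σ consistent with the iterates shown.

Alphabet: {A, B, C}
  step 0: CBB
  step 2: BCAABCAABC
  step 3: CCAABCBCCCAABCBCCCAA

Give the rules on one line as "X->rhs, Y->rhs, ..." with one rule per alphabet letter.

A->BC, B->CCA, C->A

  step 2 ⇒ step 3: BCAABCAABC ⇒ CCA·A·BC·BC·CCA·A·BC·BC·CCA·A
    A ↦ BC
    B ↦ CCA
    C ↦ A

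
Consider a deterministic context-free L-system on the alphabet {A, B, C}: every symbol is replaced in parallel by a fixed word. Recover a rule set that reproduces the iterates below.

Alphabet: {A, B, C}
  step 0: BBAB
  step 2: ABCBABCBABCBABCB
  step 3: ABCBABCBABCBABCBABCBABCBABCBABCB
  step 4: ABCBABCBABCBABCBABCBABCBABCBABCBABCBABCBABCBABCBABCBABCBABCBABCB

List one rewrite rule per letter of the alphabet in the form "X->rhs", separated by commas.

A->AB, B->CB, C->AB

  step 3 ⇒ step 4: ABCBABCBABCBABCBABCBABCBABCBABCB ⇒ AB·CB·AB·CB·AB·CB·AB·CB·AB·CB·AB·CB·AB·CB·AB·CB·AB·CB·AB·CB·AB·CB·AB·CB·AB·CB·AB·CB·AB·CB·AB·CB
    A ↦ AB
    B ↦ CB
    C ↦ AB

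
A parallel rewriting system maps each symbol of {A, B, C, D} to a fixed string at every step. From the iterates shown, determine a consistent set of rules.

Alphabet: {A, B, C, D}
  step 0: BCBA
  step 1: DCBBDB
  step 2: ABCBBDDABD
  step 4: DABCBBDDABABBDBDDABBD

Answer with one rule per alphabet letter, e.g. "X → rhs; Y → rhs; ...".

A->B, B->D, C->CBB, D->AB

  step 1 ⇒ step 2: DCBBDB ⇒ AB·CBB·D·D·AB·D
    B ↦ D
    C ↦ CBB
    D ↦ AB
  step 0 ⇒ step 1: BCBA ⇒ D·CBB·D·B
    A ↦ B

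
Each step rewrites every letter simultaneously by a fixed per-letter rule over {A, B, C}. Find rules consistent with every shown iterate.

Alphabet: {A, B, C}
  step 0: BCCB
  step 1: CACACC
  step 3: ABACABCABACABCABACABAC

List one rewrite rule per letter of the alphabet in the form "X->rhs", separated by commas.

A->AB, B->C, C->AC

  step 0 ⇒ step 1: BCCB ⇒ C·AC·AC·C
    B ↦ C
    C ↦ AC
    A ↦ AB  (constrained at step 1)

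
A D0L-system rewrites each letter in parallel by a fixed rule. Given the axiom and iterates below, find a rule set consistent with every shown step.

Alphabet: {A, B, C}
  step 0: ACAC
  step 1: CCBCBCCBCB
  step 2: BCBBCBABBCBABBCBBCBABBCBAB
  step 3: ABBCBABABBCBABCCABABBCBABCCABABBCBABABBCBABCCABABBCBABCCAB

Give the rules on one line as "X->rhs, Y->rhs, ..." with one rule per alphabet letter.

A->CC, B->AB, C->BCB

  step 2 ⇒ step 3: BCBBCBABBCBABBCBBCBABBCBAB ⇒ AB·BCB·AB·AB·BCB·AB·CC·AB·AB·BCB·AB·CC·AB·AB·BCB·AB·AB·BCB·AB·CC·AB·AB·BCB·AB·CC·AB
    A ↦ CC
    B ↦ AB
    C ↦ BCB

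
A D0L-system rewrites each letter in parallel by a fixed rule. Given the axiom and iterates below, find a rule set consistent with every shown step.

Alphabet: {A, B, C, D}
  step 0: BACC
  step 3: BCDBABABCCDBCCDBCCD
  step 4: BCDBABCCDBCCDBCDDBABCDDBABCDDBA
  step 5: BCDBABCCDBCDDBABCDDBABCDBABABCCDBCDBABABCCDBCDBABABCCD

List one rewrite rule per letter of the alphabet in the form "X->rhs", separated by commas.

  step 4 ⇒ step 5: BCDBABCCDBCCDBCDDBABCDDBABCDDBA ⇒ BC·D·BA·BC·CD·BC·D·D·BA·BC·D·D·BA·BC·D·BA·BA·BC·CD·BC·D·BA·BA·BC·CD·BC·D·BA·BA·BC·CD
    A ↦ CD
    B ↦ BC
    C ↦ D
    D ↦ BA

A->CD, B->BC, C->D, D->BA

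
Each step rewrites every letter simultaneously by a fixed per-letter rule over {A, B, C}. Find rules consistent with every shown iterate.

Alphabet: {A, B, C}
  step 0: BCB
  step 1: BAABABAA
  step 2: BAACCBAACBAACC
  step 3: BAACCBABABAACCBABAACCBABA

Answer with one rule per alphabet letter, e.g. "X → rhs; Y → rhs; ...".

A->C, B->BAA, C->BA

  step 2 ⇒ step 3: BAACCBAACBAACC ⇒ BAA·C·C·BA·BA·BAA·C·C·BA·BAA·C·C·BA·BA
    A ↦ C
    B ↦ BAA
    C ↦ BA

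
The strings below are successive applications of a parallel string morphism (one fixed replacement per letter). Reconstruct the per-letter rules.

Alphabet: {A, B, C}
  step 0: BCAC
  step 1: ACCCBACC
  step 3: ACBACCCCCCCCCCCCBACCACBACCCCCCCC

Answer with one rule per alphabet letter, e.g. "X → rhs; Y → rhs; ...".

A->BA, B->AC, C->CC

  step 0 ⇒ step 1: BCAC ⇒ AC·CC·BA·CC
    A ↦ BA
    B ↦ AC
    C ↦ CC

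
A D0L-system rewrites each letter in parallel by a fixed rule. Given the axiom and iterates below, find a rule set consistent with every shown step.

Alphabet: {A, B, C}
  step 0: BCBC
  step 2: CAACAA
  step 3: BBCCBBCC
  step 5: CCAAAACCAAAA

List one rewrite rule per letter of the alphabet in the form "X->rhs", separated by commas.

  step 2 ⇒ step 3: CAACAA ⇒ BB·C·C·BB·C·C
    A ↦ C
    C ↦ BB
    B ↦ A  (constrained at step 0)

A->C, B->A, C->BB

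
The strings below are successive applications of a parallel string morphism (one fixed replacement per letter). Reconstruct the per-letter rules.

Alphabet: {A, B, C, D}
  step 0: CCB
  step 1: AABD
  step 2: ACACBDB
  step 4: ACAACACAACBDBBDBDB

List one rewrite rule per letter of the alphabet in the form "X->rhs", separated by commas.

  step 1 ⇒ step 2: AABD ⇒ AC·AC·BD·B
    A ↦ AC
    B ↦ BD
    D ↦ B
  step 0 ⇒ step 1: CCB ⇒ A·A·BD
    C ↦ A

A->AC, B->BD, C->A, D->B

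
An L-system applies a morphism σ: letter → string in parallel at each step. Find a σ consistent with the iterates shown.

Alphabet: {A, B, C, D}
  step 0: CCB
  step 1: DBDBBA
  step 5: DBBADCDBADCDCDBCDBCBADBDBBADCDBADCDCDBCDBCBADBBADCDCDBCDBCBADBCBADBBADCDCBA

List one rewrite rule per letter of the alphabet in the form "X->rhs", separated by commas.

A->DCD, B->BA, C->DB, D->C

  step 0 ⇒ step 1: CCB ⇒ DB·DB·BA
    B ↦ BA
    C ↦ DB
    A ↦ DCD  (constrained at step 1)
    D ↦ C  (constrained at step 1)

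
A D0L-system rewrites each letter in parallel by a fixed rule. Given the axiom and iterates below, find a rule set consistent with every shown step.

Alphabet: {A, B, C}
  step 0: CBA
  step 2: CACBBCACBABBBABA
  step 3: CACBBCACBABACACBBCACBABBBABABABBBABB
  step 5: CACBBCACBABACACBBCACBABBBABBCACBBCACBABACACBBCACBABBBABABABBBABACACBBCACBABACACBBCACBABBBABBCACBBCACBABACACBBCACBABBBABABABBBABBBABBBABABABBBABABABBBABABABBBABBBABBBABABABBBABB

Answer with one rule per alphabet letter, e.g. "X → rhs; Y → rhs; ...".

  step 2 ⇒ step 3: CACBBCACBABBBABA ⇒ CAC·BB·CAC·BA·BA·CAC·BB·CAC·BA·BB·BA·BA·BA·BB·BA·BB
    A ↦ BB
    B ↦ BA
    C ↦ CAC

A->BB, B->BA, C->CAC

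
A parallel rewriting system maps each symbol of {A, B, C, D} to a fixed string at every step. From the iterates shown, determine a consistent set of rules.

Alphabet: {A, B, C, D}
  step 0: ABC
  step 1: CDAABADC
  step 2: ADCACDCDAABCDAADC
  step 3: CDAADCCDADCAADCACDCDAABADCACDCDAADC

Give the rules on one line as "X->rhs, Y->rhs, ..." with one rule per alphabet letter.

  step 2 ⇒ step 3: ADCACDCDAABCDAADC ⇒ CD·A·ADC·CD·ADC·A·ADC·A·CD·CD·AAB·ADC·A·CD·CD·A·ADC
    A ↦ CD
    B ↦ AAB
    C ↦ ADC
    D ↦ A

A->CD, B->AAB, C->ADC, D->A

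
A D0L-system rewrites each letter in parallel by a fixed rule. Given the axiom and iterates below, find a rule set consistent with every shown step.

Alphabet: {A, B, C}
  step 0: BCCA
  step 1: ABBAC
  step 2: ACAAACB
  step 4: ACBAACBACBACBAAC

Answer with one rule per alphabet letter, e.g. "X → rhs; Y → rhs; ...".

  step 1 ⇒ step 2: ABBAC ⇒ AC·A·A·AC·B
    A ↦ AC
    B ↦ A
    C ↦ B

A->AC, B->A, C->B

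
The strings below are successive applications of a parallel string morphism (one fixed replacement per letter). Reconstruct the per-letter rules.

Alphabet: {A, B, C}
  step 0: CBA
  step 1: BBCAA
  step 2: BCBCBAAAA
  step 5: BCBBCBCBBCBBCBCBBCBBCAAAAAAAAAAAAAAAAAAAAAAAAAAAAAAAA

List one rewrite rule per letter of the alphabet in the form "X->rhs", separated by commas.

A->AA, B->BC, C->B

  step 1 ⇒ step 2: BBCAA ⇒ BC·BC·B·AA·AA
    A ↦ AA
    B ↦ BC
    C ↦ B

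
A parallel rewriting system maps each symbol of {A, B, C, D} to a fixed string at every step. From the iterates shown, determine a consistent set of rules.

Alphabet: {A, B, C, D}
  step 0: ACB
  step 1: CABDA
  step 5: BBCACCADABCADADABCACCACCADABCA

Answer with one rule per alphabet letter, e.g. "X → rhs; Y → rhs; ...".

  step 0 ⇒ step 1: ACB ⇒ CA·B·DA
    A ↦ CA
    B ↦ DA
    C ↦ B
    D ↦ C  (constrained at step 1)

A->CA, B->DA, C->B, D->C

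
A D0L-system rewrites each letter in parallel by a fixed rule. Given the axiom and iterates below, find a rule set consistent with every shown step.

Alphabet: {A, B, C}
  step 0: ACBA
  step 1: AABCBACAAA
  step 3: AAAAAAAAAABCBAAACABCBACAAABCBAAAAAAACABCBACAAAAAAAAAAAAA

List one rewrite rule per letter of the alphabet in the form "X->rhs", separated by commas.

  step 0 ⇒ step 1: ACBA ⇒ AA·BCB·ACA·AA
    A ↦ AA
    B ↦ ACA
    C ↦ BCB

A->AA, B->ACA, C->BCB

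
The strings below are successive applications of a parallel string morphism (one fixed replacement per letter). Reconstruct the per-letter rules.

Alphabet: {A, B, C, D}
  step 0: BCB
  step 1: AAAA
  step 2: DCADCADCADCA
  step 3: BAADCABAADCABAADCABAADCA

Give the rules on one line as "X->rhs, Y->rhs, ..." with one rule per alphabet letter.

  step 2 ⇒ step 3: DCADCADCADCA ⇒ B·AA·DCA·B·AA·DCA·B·AA·DCA·B·AA·DCA
    A ↦ DCA
    C ↦ AA
    D ↦ B
  step 0 ⇒ step 1: BCB ⇒ A·AA·A
    B ↦ A

A->DCA, B->A, C->AA, D->B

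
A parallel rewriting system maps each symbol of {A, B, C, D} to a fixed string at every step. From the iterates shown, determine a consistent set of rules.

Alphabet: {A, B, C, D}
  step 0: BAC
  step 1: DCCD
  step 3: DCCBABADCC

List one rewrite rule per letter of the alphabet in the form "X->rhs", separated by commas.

A->CC, B->D, C->D, D->BA

  step 0 ⇒ step 1: BAC ⇒ D·CC·D
    A ↦ CC
    B ↦ D
    C ↦ D
    D ↦ BA  (constrained at step 1)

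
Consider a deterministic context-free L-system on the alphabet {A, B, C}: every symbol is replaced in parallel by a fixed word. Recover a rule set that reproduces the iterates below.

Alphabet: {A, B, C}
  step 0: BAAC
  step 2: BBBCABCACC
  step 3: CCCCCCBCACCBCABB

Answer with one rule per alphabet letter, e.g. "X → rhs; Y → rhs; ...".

A->CA, B->CC, C->B

  step 2 ⇒ step 3: BBBCABCACC ⇒ CC·CC·CC·B·CA·CC·B·CA·B·B
    A ↦ CA
    B ↦ CC
    C ↦ B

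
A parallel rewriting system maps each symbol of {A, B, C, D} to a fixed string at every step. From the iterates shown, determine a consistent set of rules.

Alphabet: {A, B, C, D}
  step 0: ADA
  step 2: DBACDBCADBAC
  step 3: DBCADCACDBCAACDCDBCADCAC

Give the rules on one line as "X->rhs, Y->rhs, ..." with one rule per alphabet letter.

  step 2 ⇒ step 3: DBACDBCADBAC ⇒ DB·CA·DC·AC·DB·CA·AC·DC·DB·CA·DC·AC
    A ↦ DC
    B ↦ CA
    C ↦ AC
    D ↦ DB

A->DC, B->CA, C->AC, D->DB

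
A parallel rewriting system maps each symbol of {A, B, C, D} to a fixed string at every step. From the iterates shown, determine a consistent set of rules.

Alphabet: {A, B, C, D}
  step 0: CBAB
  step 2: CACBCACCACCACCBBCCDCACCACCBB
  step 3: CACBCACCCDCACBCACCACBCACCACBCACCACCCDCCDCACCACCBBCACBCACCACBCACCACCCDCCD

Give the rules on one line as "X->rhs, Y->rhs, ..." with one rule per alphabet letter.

A->B, B->CCD, C->CAC, D->CBB

  step 2 ⇒ step 3: CACBCACCACCACCBBCCDCACCACCBB ⇒ CAC·B·CAC·CCD·CAC·B·CAC·CAC·B·CAC·CAC·B·CAC·CAC·CCD·CCD·CAC·CAC·CBB·CAC·B·CAC·CAC·B·CAC·CAC·CCD·CCD
    A ↦ B
    B ↦ CCD
    C ↦ CAC
    D ↦ CBB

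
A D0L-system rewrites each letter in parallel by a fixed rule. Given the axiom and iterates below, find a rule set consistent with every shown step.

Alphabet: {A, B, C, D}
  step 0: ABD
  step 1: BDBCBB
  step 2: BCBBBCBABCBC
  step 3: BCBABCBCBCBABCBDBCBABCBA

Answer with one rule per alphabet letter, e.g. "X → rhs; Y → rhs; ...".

A->BD, B->BC, C->BA, D->BB

  step 2 ⇒ step 3: BCBBBCBABCBC ⇒ BC·BA·BC·BC·BC·BA·BC·BD·BC·BA·BC·BA
    A ↦ BD
    B ↦ BC
    C ↦ BA
  step 0 ⇒ step 1: ABD ⇒ BD·BC·BB
    D ↦ BB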